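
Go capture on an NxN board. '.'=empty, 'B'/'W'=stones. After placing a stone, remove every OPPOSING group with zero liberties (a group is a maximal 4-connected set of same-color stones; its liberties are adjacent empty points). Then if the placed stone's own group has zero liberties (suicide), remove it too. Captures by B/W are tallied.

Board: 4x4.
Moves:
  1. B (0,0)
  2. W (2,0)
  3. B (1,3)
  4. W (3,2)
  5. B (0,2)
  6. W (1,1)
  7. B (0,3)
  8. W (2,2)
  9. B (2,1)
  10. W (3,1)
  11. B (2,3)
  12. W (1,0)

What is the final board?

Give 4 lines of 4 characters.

Move 1: B@(0,0) -> caps B=0 W=0
Move 2: W@(2,0) -> caps B=0 W=0
Move 3: B@(1,3) -> caps B=0 W=0
Move 4: W@(3,2) -> caps B=0 W=0
Move 5: B@(0,2) -> caps B=0 W=0
Move 6: W@(1,1) -> caps B=0 W=0
Move 7: B@(0,3) -> caps B=0 W=0
Move 8: W@(2,2) -> caps B=0 W=0
Move 9: B@(2,1) -> caps B=0 W=0
Move 10: W@(3,1) -> caps B=0 W=1
Move 11: B@(2,3) -> caps B=0 W=1
Move 12: W@(1,0) -> caps B=0 W=1

Answer: B.BB
WW.B
W.WB
.WW.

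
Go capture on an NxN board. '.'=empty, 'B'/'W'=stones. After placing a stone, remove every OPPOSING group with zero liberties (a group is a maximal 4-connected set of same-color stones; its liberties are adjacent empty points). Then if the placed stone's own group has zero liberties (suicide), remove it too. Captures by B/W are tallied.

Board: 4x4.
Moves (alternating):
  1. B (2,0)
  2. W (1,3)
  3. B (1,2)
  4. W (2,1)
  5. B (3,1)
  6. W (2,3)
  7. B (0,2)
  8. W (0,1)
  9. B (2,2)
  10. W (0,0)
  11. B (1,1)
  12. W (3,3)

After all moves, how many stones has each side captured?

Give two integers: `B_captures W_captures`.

Answer: 1 0

Derivation:
Move 1: B@(2,0) -> caps B=0 W=0
Move 2: W@(1,3) -> caps B=0 W=0
Move 3: B@(1,2) -> caps B=0 W=0
Move 4: W@(2,1) -> caps B=0 W=0
Move 5: B@(3,1) -> caps B=0 W=0
Move 6: W@(2,3) -> caps B=0 W=0
Move 7: B@(0,2) -> caps B=0 W=0
Move 8: W@(0,1) -> caps B=0 W=0
Move 9: B@(2,2) -> caps B=0 W=0
Move 10: W@(0,0) -> caps B=0 W=0
Move 11: B@(1,1) -> caps B=1 W=0
Move 12: W@(3,3) -> caps B=1 W=0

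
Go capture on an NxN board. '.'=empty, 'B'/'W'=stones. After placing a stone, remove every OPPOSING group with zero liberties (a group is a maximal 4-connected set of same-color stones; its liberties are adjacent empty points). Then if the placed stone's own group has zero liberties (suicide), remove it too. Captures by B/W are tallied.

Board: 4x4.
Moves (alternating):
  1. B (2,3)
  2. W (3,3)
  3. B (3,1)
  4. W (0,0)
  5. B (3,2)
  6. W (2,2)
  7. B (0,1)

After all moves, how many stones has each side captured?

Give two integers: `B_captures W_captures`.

Move 1: B@(2,3) -> caps B=0 W=0
Move 2: W@(3,3) -> caps B=0 W=0
Move 3: B@(3,1) -> caps B=0 W=0
Move 4: W@(0,0) -> caps B=0 W=0
Move 5: B@(3,2) -> caps B=1 W=0
Move 6: W@(2,2) -> caps B=1 W=0
Move 7: B@(0,1) -> caps B=1 W=0

Answer: 1 0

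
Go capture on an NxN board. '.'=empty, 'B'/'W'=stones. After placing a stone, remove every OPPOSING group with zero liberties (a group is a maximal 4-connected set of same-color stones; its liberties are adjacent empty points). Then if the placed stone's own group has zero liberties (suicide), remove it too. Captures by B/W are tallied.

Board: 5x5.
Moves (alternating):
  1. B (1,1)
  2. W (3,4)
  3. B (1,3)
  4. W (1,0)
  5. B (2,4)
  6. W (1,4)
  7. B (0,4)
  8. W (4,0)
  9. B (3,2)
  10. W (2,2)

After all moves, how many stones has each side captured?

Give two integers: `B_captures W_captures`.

Answer: 1 0

Derivation:
Move 1: B@(1,1) -> caps B=0 W=0
Move 2: W@(3,4) -> caps B=0 W=0
Move 3: B@(1,3) -> caps B=0 W=0
Move 4: W@(1,0) -> caps B=0 W=0
Move 5: B@(2,4) -> caps B=0 W=0
Move 6: W@(1,4) -> caps B=0 W=0
Move 7: B@(0,4) -> caps B=1 W=0
Move 8: W@(4,0) -> caps B=1 W=0
Move 9: B@(3,2) -> caps B=1 W=0
Move 10: W@(2,2) -> caps B=1 W=0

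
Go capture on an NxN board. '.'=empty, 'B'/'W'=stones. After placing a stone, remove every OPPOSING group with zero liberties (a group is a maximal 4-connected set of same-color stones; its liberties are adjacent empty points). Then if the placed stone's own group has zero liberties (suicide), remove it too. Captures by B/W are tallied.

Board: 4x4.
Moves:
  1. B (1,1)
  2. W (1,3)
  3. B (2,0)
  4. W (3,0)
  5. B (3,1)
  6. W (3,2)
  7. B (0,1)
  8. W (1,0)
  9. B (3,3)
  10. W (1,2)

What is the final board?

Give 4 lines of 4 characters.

Answer: .B..
WBWW
B...
.BWB

Derivation:
Move 1: B@(1,1) -> caps B=0 W=0
Move 2: W@(1,3) -> caps B=0 W=0
Move 3: B@(2,0) -> caps B=0 W=0
Move 4: W@(3,0) -> caps B=0 W=0
Move 5: B@(3,1) -> caps B=1 W=0
Move 6: W@(3,2) -> caps B=1 W=0
Move 7: B@(0,1) -> caps B=1 W=0
Move 8: W@(1,0) -> caps B=1 W=0
Move 9: B@(3,3) -> caps B=1 W=0
Move 10: W@(1,2) -> caps B=1 W=0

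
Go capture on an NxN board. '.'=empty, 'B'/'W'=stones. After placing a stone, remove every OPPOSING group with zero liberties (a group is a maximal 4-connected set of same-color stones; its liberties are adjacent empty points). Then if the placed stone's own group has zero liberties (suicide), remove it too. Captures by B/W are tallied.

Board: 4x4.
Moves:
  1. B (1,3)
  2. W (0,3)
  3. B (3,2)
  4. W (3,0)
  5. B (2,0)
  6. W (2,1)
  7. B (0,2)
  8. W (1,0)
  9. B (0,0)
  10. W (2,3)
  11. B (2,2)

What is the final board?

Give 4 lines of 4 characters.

Move 1: B@(1,3) -> caps B=0 W=0
Move 2: W@(0,3) -> caps B=0 W=0
Move 3: B@(3,2) -> caps B=0 W=0
Move 4: W@(3,0) -> caps B=0 W=0
Move 5: B@(2,0) -> caps B=0 W=0
Move 6: W@(2,1) -> caps B=0 W=0
Move 7: B@(0,2) -> caps B=1 W=0
Move 8: W@(1,0) -> caps B=1 W=1
Move 9: B@(0,0) -> caps B=1 W=1
Move 10: W@(2,3) -> caps B=1 W=1
Move 11: B@(2,2) -> caps B=1 W=1

Answer: B.B.
W..B
.WBW
W.B.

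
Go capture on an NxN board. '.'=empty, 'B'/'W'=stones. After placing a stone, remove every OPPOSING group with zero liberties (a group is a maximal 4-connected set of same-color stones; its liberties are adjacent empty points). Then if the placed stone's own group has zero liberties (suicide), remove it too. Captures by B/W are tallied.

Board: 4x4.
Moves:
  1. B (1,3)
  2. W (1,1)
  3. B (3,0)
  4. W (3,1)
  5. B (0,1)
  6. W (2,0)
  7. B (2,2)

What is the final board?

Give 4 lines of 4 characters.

Move 1: B@(1,3) -> caps B=0 W=0
Move 2: W@(1,1) -> caps B=0 W=0
Move 3: B@(3,0) -> caps B=0 W=0
Move 4: W@(3,1) -> caps B=0 W=0
Move 5: B@(0,1) -> caps B=0 W=0
Move 6: W@(2,0) -> caps B=0 W=1
Move 7: B@(2,2) -> caps B=0 W=1

Answer: .B..
.W.B
W.B.
.W..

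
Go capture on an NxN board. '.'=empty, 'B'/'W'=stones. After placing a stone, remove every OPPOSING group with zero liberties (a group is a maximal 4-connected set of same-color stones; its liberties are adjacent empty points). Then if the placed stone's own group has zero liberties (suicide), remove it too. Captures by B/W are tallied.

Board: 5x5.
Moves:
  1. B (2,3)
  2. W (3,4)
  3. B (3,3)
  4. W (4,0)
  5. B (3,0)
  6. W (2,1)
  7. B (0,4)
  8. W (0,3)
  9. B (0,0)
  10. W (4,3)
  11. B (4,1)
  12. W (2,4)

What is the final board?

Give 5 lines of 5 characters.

Move 1: B@(2,3) -> caps B=0 W=0
Move 2: W@(3,4) -> caps B=0 W=0
Move 3: B@(3,3) -> caps B=0 W=0
Move 4: W@(4,0) -> caps B=0 W=0
Move 5: B@(3,0) -> caps B=0 W=0
Move 6: W@(2,1) -> caps B=0 W=0
Move 7: B@(0,4) -> caps B=0 W=0
Move 8: W@(0,3) -> caps B=0 W=0
Move 9: B@(0,0) -> caps B=0 W=0
Move 10: W@(4,3) -> caps B=0 W=0
Move 11: B@(4,1) -> caps B=1 W=0
Move 12: W@(2,4) -> caps B=1 W=0

Answer: B..WB
.....
.W.BW
B..BW
.B.W.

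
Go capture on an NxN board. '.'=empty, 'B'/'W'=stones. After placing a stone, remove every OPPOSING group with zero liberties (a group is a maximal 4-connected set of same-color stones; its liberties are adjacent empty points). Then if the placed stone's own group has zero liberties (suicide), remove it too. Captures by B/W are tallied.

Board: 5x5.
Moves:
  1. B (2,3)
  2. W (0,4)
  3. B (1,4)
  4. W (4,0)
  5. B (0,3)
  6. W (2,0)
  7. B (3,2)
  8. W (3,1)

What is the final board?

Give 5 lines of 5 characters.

Answer: ...B.
....B
W..B.
.WB..
W....

Derivation:
Move 1: B@(2,3) -> caps B=0 W=0
Move 2: W@(0,4) -> caps B=0 W=0
Move 3: B@(1,4) -> caps B=0 W=0
Move 4: W@(4,0) -> caps B=0 W=0
Move 5: B@(0,3) -> caps B=1 W=0
Move 6: W@(2,0) -> caps B=1 W=0
Move 7: B@(3,2) -> caps B=1 W=0
Move 8: W@(3,1) -> caps B=1 W=0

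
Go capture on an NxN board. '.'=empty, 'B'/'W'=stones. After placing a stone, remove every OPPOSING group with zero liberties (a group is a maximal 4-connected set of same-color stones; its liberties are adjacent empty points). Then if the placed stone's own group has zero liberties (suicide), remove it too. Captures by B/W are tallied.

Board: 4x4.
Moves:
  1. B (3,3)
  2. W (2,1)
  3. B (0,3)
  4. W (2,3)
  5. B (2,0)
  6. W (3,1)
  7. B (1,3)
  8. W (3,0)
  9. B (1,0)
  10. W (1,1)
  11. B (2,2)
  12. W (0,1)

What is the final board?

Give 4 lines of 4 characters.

Answer: .W.B
BW.B
BWB.
WW.B

Derivation:
Move 1: B@(3,3) -> caps B=0 W=0
Move 2: W@(2,1) -> caps B=0 W=0
Move 3: B@(0,3) -> caps B=0 W=0
Move 4: W@(2,3) -> caps B=0 W=0
Move 5: B@(2,0) -> caps B=0 W=0
Move 6: W@(3,1) -> caps B=0 W=0
Move 7: B@(1,3) -> caps B=0 W=0
Move 8: W@(3,0) -> caps B=0 W=0
Move 9: B@(1,0) -> caps B=0 W=0
Move 10: W@(1,1) -> caps B=0 W=0
Move 11: B@(2,2) -> caps B=1 W=0
Move 12: W@(0,1) -> caps B=1 W=0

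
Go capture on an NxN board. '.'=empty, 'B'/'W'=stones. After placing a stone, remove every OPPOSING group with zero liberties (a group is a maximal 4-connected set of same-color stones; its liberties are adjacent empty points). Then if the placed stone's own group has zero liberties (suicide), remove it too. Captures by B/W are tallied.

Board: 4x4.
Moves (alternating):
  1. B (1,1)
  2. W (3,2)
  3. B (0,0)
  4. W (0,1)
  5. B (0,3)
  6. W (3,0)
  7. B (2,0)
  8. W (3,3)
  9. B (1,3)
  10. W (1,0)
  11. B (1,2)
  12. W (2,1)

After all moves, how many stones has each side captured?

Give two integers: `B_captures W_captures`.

Answer: 0 2

Derivation:
Move 1: B@(1,1) -> caps B=0 W=0
Move 2: W@(3,2) -> caps B=0 W=0
Move 3: B@(0,0) -> caps B=0 W=0
Move 4: W@(0,1) -> caps B=0 W=0
Move 5: B@(0,3) -> caps B=0 W=0
Move 6: W@(3,0) -> caps B=0 W=0
Move 7: B@(2,0) -> caps B=0 W=0
Move 8: W@(3,3) -> caps B=0 W=0
Move 9: B@(1,3) -> caps B=0 W=0
Move 10: W@(1,0) -> caps B=0 W=1
Move 11: B@(1,2) -> caps B=0 W=1
Move 12: W@(2,1) -> caps B=0 W=2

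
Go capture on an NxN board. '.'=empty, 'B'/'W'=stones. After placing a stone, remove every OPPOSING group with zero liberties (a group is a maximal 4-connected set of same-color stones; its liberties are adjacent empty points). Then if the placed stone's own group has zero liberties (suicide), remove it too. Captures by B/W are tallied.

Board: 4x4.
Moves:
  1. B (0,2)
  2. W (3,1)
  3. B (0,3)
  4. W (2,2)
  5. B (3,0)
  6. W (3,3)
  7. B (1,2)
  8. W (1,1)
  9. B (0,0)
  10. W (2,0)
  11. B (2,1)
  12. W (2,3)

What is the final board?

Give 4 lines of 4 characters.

Answer: B.BB
.WB.
W.WW
.W.W

Derivation:
Move 1: B@(0,2) -> caps B=0 W=0
Move 2: W@(3,1) -> caps B=0 W=0
Move 3: B@(0,3) -> caps B=0 W=0
Move 4: W@(2,2) -> caps B=0 W=0
Move 5: B@(3,0) -> caps B=0 W=0
Move 6: W@(3,3) -> caps B=0 W=0
Move 7: B@(1,2) -> caps B=0 W=0
Move 8: W@(1,1) -> caps B=0 W=0
Move 9: B@(0,0) -> caps B=0 W=0
Move 10: W@(2,0) -> caps B=0 W=1
Move 11: B@(2,1) -> caps B=0 W=1
Move 12: W@(2,3) -> caps B=0 W=1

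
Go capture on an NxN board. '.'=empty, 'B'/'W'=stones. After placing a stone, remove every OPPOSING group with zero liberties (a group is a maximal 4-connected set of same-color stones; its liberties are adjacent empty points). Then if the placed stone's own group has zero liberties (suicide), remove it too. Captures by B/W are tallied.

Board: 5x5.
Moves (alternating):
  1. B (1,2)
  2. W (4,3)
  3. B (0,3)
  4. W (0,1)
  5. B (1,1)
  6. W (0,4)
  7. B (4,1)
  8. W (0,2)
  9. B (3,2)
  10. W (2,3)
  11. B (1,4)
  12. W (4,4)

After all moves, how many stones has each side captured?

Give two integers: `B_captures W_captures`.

Move 1: B@(1,2) -> caps B=0 W=0
Move 2: W@(4,3) -> caps B=0 W=0
Move 3: B@(0,3) -> caps B=0 W=0
Move 4: W@(0,1) -> caps B=0 W=0
Move 5: B@(1,1) -> caps B=0 W=0
Move 6: W@(0,4) -> caps B=0 W=0
Move 7: B@(4,1) -> caps B=0 W=0
Move 8: W@(0,2) -> caps B=0 W=0
Move 9: B@(3,2) -> caps B=0 W=0
Move 10: W@(2,3) -> caps B=0 W=0
Move 11: B@(1,4) -> caps B=1 W=0
Move 12: W@(4,4) -> caps B=1 W=0

Answer: 1 0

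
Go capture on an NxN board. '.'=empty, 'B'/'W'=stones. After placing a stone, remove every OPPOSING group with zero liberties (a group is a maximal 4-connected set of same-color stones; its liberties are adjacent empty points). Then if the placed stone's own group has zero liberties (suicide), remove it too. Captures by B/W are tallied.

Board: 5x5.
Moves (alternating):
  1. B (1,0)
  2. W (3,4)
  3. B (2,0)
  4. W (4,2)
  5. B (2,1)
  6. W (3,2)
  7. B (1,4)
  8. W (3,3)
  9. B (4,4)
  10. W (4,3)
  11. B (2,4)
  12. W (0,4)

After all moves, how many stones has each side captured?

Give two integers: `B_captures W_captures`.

Move 1: B@(1,0) -> caps B=0 W=0
Move 2: W@(3,4) -> caps B=0 W=0
Move 3: B@(2,0) -> caps B=0 W=0
Move 4: W@(4,2) -> caps B=0 W=0
Move 5: B@(2,1) -> caps B=0 W=0
Move 6: W@(3,2) -> caps B=0 W=0
Move 7: B@(1,4) -> caps B=0 W=0
Move 8: W@(3,3) -> caps B=0 W=0
Move 9: B@(4,4) -> caps B=0 W=0
Move 10: W@(4,3) -> caps B=0 W=1
Move 11: B@(2,4) -> caps B=0 W=1
Move 12: W@(0,4) -> caps B=0 W=1

Answer: 0 1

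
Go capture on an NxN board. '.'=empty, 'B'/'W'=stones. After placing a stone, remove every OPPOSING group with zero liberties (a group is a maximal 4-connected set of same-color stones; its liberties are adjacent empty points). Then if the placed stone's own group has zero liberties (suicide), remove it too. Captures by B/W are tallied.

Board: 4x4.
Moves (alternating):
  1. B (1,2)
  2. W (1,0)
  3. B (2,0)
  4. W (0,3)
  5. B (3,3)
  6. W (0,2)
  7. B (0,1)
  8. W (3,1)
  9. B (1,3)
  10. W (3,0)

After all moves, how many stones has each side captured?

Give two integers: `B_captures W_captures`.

Move 1: B@(1,2) -> caps B=0 W=0
Move 2: W@(1,0) -> caps B=0 W=0
Move 3: B@(2,0) -> caps B=0 W=0
Move 4: W@(0,3) -> caps B=0 W=0
Move 5: B@(3,3) -> caps B=0 W=0
Move 6: W@(0,2) -> caps B=0 W=0
Move 7: B@(0,1) -> caps B=0 W=0
Move 8: W@(3,1) -> caps B=0 W=0
Move 9: B@(1,3) -> caps B=2 W=0
Move 10: W@(3,0) -> caps B=2 W=0

Answer: 2 0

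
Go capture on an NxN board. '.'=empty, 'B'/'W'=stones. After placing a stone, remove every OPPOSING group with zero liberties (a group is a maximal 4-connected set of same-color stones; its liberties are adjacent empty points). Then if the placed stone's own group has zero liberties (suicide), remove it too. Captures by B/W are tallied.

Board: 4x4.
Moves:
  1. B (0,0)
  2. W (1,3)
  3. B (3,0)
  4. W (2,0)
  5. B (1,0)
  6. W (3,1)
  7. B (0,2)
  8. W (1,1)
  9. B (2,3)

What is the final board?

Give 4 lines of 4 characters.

Answer: B.B.
BW.W
W..B
.W..

Derivation:
Move 1: B@(0,0) -> caps B=0 W=0
Move 2: W@(1,3) -> caps B=0 W=0
Move 3: B@(3,0) -> caps B=0 W=0
Move 4: W@(2,0) -> caps B=0 W=0
Move 5: B@(1,0) -> caps B=0 W=0
Move 6: W@(3,1) -> caps B=0 W=1
Move 7: B@(0,2) -> caps B=0 W=1
Move 8: W@(1,1) -> caps B=0 W=1
Move 9: B@(2,3) -> caps B=0 W=1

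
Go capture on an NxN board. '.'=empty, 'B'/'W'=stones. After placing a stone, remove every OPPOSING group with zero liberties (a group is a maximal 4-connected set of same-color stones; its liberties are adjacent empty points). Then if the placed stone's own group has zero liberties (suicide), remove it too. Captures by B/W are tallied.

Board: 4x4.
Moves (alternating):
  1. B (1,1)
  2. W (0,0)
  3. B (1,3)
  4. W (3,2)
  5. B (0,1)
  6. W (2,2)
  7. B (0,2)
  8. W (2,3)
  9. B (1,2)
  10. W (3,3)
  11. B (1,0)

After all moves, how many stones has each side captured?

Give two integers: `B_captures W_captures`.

Move 1: B@(1,1) -> caps B=0 W=0
Move 2: W@(0,0) -> caps B=0 W=0
Move 3: B@(1,3) -> caps B=0 W=0
Move 4: W@(3,2) -> caps B=0 W=0
Move 5: B@(0,1) -> caps B=0 W=0
Move 6: W@(2,2) -> caps B=0 W=0
Move 7: B@(0,2) -> caps B=0 W=0
Move 8: W@(2,3) -> caps B=0 W=0
Move 9: B@(1,2) -> caps B=0 W=0
Move 10: W@(3,3) -> caps B=0 W=0
Move 11: B@(1,0) -> caps B=1 W=0

Answer: 1 0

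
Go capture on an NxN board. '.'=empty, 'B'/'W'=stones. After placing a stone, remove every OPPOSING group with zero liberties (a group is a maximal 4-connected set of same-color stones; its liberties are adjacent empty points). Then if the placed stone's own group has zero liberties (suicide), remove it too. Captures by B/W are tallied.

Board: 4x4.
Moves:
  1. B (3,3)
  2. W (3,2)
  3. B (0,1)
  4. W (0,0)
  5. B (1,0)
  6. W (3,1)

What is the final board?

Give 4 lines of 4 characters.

Answer: .B..
B...
....
.WWB

Derivation:
Move 1: B@(3,3) -> caps B=0 W=0
Move 2: W@(3,2) -> caps B=0 W=0
Move 3: B@(0,1) -> caps B=0 W=0
Move 4: W@(0,0) -> caps B=0 W=0
Move 5: B@(1,0) -> caps B=1 W=0
Move 6: W@(3,1) -> caps B=1 W=0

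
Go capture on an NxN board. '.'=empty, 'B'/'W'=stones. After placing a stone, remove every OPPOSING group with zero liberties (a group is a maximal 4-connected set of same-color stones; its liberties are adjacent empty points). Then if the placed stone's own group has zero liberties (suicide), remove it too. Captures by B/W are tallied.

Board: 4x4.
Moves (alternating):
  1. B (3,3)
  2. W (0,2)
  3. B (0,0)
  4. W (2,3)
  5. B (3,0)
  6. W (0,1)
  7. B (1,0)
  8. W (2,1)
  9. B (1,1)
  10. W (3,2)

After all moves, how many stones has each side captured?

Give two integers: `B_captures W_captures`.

Move 1: B@(3,3) -> caps B=0 W=0
Move 2: W@(0,2) -> caps B=0 W=0
Move 3: B@(0,0) -> caps B=0 W=0
Move 4: W@(2,3) -> caps B=0 W=0
Move 5: B@(3,0) -> caps B=0 W=0
Move 6: W@(0,1) -> caps B=0 W=0
Move 7: B@(1,0) -> caps B=0 W=0
Move 8: W@(2,1) -> caps B=0 W=0
Move 9: B@(1,1) -> caps B=0 W=0
Move 10: W@(3,2) -> caps B=0 W=1

Answer: 0 1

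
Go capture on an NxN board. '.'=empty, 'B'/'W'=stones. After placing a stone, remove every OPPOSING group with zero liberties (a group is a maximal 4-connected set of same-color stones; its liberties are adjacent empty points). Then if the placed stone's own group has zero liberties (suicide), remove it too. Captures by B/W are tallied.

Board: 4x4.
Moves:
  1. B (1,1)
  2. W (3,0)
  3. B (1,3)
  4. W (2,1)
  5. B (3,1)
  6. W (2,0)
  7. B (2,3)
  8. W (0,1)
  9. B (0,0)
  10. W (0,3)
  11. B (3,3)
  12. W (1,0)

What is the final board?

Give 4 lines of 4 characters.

Answer: .W.W
WB.B
WW.B
WB.B

Derivation:
Move 1: B@(1,1) -> caps B=0 W=0
Move 2: W@(3,0) -> caps B=0 W=0
Move 3: B@(1,3) -> caps B=0 W=0
Move 4: W@(2,1) -> caps B=0 W=0
Move 5: B@(3,1) -> caps B=0 W=0
Move 6: W@(2,0) -> caps B=0 W=0
Move 7: B@(2,3) -> caps B=0 W=0
Move 8: W@(0,1) -> caps B=0 W=0
Move 9: B@(0,0) -> caps B=0 W=0
Move 10: W@(0,3) -> caps B=0 W=0
Move 11: B@(3,3) -> caps B=0 W=0
Move 12: W@(1,0) -> caps B=0 W=1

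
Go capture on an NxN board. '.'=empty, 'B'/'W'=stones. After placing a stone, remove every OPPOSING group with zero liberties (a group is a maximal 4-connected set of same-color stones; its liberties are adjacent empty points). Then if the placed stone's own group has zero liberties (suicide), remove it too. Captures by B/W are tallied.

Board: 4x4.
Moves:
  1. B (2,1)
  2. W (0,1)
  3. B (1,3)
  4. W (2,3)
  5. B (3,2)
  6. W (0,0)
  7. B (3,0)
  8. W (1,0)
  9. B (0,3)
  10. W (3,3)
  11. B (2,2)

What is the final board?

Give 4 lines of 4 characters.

Answer: WW.B
W..B
.BB.
B.B.

Derivation:
Move 1: B@(2,1) -> caps B=0 W=0
Move 2: W@(0,1) -> caps B=0 W=0
Move 3: B@(1,3) -> caps B=0 W=0
Move 4: W@(2,3) -> caps B=0 W=0
Move 5: B@(3,2) -> caps B=0 W=0
Move 6: W@(0,0) -> caps B=0 W=0
Move 7: B@(3,0) -> caps B=0 W=0
Move 8: W@(1,0) -> caps B=0 W=0
Move 9: B@(0,3) -> caps B=0 W=0
Move 10: W@(3,3) -> caps B=0 W=0
Move 11: B@(2,2) -> caps B=2 W=0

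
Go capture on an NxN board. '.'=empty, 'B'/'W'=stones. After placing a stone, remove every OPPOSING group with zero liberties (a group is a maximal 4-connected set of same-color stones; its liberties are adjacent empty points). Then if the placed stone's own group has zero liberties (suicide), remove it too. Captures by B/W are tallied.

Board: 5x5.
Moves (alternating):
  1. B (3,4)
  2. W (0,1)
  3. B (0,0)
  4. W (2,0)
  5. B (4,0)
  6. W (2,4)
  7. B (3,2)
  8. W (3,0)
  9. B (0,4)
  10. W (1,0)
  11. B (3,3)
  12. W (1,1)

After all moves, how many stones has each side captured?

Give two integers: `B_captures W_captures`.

Answer: 0 1

Derivation:
Move 1: B@(3,4) -> caps B=0 W=0
Move 2: W@(0,1) -> caps B=0 W=0
Move 3: B@(0,0) -> caps B=0 W=0
Move 4: W@(2,0) -> caps B=0 W=0
Move 5: B@(4,0) -> caps B=0 W=0
Move 6: W@(2,4) -> caps B=0 W=0
Move 7: B@(3,2) -> caps B=0 W=0
Move 8: W@(3,0) -> caps B=0 W=0
Move 9: B@(0,4) -> caps B=0 W=0
Move 10: W@(1,0) -> caps B=0 W=1
Move 11: B@(3,3) -> caps B=0 W=1
Move 12: W@(1,1) -> caps B=0 W=1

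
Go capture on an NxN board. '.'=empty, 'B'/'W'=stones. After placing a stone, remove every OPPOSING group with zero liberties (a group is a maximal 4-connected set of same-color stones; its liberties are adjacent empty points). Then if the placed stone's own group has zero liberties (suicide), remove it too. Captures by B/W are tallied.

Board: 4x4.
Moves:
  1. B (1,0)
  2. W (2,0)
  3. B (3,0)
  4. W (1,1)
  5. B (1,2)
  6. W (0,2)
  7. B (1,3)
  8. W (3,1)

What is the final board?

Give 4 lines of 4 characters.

Move 1: B@(1,0) -> caps B=0 W=0
Move 2: W@(2,0) -> caps B=0 W=0
Move 3: B@(3,0) -> caps B=0 W=0
Move 4: W@(1,1) -> caps B=0 W=0
Move 5: B@(1,2) -> caps B=0 W=0
Move 6: W@(0,2) -> caps B=0 W=0
Move 7: B@(1,3) -> caps B=0 W=0
Move 8: W@(3,1) -> caps B=0 W=1

Answer: ..W.
BWBB
W...
.W..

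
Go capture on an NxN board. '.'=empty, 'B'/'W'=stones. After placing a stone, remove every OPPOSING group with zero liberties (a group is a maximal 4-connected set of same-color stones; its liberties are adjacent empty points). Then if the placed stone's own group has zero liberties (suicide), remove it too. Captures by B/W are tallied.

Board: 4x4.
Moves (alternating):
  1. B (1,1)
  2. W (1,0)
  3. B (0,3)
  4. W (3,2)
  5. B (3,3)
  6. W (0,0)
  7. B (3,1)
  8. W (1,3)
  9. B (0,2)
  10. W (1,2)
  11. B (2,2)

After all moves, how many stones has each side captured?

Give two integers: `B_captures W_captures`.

Move 1: B@(1,1) -> caps B=0 W=0
Move 2: W@(1,0) -> caps B=0 W=0
Move 3: B@(0,3) -> caps B=0 W=0
Move 4: W@(3,2) -> caps B=0 W=0
Move 5: B@(3,3) -> caps B=0 W=0
Move 6: W@(0,0) -> caps B=0 W=0
Move 7: B@(3,1) -> caps B=0 W=0
Move 8: W@(1,3) -> caps B=0 W=0
Move 9: B@(0,2) -> caps B=0 W=0
Move 10: W@(1,2) -> caps B=0 W=0
Move 11: B@(2,2) -> caps B=1 W=0

Answer: 1 0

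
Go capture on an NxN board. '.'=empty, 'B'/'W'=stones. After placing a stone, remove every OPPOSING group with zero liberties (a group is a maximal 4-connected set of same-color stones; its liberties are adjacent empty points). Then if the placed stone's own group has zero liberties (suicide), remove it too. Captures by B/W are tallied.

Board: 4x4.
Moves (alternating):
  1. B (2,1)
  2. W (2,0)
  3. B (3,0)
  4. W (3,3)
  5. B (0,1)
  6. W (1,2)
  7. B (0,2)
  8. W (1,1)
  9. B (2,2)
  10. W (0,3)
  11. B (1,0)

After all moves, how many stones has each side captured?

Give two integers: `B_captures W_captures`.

Answer: 1 0

Derivation:
Move 1: B@(2,1) -> caps B=0 W=0
Move 2: W@(2,0) -> caps B=0 W=0
Move 3: B@(3,0) -> caps B=0 W=0
Move 4: W@(3,3) -> caps B=0 W=0
Move 5: B@(0,1) -> caps B=0 W=0
Move 6: W@(1,2) -> caps B=0 W=0
Move 7: B@(0,2) -> caps B=0 W=0
Move 8: W@(1,1) -> caps B=0 W=0
Move 9: B@(2,2) -> caps B=0 W=0
Move 10: W@(0,3) -> caps B=0 W=0
Move 11: B@(1,0) -> caps B=1 W=0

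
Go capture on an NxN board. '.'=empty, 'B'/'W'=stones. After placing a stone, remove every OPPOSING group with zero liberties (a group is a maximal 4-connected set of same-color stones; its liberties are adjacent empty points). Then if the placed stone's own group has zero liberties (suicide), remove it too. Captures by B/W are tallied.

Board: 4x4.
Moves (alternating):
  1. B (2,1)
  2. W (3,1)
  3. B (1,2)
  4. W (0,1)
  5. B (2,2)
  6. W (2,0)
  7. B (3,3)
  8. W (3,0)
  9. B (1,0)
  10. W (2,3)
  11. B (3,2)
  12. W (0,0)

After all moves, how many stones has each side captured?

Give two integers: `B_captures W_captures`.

Answer: 3 0

Derivation:
Move 1: B@(2,1) -> caps B=0 W=0
Move 2: W@(3,1) -> caps B=0 W=0
Move 3: B@(1,2) -> caps B=0 W=0
Move 4: W@(0,1) -> caps B=0 W=0
Move 5: B@(2,2) -> caps B=0 W=0
Move 6: W@(2,0) -> caps B=0 W=0
Move 7: B@(3,3) -> caps B=0 W=0
Move 8: W@(3,0) -> caps B=0 W=0
Move 9: B@(1,0) -> caps B=0 W=0
Move 10: W@(2,3) -> caps B=0 W=0
Move 11: B@(3,2) -> caps B=3 W=0
Move 12: W@(0,0) -> caps B=3 W=0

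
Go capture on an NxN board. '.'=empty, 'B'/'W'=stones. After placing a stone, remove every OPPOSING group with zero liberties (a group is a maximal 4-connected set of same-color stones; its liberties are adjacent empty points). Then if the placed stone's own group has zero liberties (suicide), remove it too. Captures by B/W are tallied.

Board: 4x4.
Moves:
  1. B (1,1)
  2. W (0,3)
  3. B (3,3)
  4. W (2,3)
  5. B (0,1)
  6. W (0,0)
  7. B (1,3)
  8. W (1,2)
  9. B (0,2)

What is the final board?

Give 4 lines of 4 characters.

Move 1: B@(1,1) -> caps B=0 W=0
Move 2: W@(0,3) -> caps B=0 W=0
Move 3: B@(3,3) -> caps B=0 W=0
Move 4: W@(2,3) -> caps B=0 W=0
Move 5: B@(0,1) -> caps B=0 W=0
Move 6: W@(0,0) -> caps B=0 W=0
Move 7: B@(1,3) -> caps B=0 W=0
Move 8: W@(1,2) -> caps B=0 W=1
Move 9: B@(0,2) -> caps B=0 W=1

Answer: WBBW
.BW.
...W
...B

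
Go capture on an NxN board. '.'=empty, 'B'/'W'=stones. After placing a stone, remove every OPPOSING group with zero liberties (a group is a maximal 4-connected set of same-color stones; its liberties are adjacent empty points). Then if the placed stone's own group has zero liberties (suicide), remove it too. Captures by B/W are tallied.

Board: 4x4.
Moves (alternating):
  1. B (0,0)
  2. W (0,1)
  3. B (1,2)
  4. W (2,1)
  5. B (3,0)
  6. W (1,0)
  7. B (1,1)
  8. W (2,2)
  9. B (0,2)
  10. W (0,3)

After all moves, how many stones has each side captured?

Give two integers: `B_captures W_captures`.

Move 1: B@(0,0) -> caps B=0 W=0
Move 2: W@(0,1) -> caps B=0 W=0
Move 3: B@(1,2) -> caps B=0 W=0
Move 4: W@(2,1) -> caps B=0 W=0
Move 5: B@(3,0) -> caps B=0 W=0
Move 6: W@(1,0) -> caps B=0 W=1
Move 7: B@(1,1) -> caps B=0 W=1
Move 8: W@(2,2) -> caps B=0 W=1
Move 9: B@(0,2) -> caps B=0 W=1
Move 10: W@(0,3) -> caps B=0 W=1

Answer: 0 1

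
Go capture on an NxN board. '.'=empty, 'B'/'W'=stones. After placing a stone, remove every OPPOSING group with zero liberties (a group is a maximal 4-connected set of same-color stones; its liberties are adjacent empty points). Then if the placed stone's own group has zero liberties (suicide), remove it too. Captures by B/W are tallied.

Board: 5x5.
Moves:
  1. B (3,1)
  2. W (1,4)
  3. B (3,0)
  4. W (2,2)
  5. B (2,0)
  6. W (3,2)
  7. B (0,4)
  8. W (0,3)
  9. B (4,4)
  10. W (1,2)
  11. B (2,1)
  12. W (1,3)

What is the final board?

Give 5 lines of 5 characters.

Move 1: B@(3,1) -> caps B=0 W=0
Move 2: W@(1,4) -> caps B=0 W=0
Move 3: B@(3,0) -> caps B=0 W=0
Move 4: W@(2,2) -> caps B=0 W=0
Move 5: B@(2,0) -> caps B=0 W=0
Move 6: W@(3,2) -> caps B=0 W=0
Move 7: B@(0,4) -> caps B=0 W=0
Move 8: W@(0,3) -> caps B=0 W=1
Move 9: B@(4,4) -> caps B=0 W=1
Move 10: W@(1,2) -> caps B=0 W=1
Move 11: B@(2,1) -> caps B=0 W=1
Move 12: W@(1,3) -> caps B=0 W=1

Answer: ...W.
..WWW
BBW..
BBW..
....B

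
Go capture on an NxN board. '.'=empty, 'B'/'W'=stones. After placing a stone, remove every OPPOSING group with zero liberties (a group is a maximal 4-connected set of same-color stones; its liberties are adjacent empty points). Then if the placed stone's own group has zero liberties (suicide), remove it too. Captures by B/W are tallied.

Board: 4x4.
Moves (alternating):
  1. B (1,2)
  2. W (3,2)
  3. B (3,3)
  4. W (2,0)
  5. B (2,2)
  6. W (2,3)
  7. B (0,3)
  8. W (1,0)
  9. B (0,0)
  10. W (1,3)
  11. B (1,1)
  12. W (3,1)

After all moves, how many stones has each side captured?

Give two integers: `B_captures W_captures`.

Answer: 0 1

Derivation:
Move 1: B@(1,2) -> caps B=0 W=0
Move 2: W@(3,2) -> caps B=0 W=0
Move 3: B@(3,3) -> caps B=0 W=0
Move 4: W@(2,0) -> caps B=0 W=0
Move 5: B@(2,2) -> caps B=0 W=0
Move 6: W@(2,3) -> caps B=0 W=1
Move 7: B@(0,3) -> caps B=0 W=1
Move 8: W@(1,0) -> caps B=0 W=1
Move 9: B@(0,0) -> caps B=0 W=1
Move 10: W@(1,3) -> caps B=0 W=1
Move 11: B@(1,1) -> caps B=0 W=1
Move 12: W@(3,1) -> caps B=0 W=1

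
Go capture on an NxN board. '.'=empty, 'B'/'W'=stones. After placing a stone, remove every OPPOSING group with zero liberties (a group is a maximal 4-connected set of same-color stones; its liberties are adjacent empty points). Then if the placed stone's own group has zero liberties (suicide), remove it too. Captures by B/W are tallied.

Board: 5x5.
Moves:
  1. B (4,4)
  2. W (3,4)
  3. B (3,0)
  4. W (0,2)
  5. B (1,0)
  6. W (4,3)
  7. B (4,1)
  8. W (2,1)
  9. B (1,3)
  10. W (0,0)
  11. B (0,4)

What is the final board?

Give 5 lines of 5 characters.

Answer: W.W.B
B..B.
.W...
B...W
.B.W.

Derivation:
Move 1: B@(4,4) -> caps B=0 W=0
Move 2: W@(3,4) -> caps B=0 W=0
Move 3: B@(3,0) -> caps B=0 W=0
Move 4: W@(0,2) -> caps B=0 W=0
Move 5: B@(1,0) -> caps B=0 W=0
Move 6: W@(4,3) -> caps B=0 W=1
Move 7: B@(4,1) -> caps B=0 W=1
Move 8: W@(2,1) -> caps B=0 W=1
Move 9: B@(1,3) -> caps B=0 W=1
Move 10: W@(0,0) -> caps B=0 W=1
Move 11: B@(0,4) -> caps B=0 W=1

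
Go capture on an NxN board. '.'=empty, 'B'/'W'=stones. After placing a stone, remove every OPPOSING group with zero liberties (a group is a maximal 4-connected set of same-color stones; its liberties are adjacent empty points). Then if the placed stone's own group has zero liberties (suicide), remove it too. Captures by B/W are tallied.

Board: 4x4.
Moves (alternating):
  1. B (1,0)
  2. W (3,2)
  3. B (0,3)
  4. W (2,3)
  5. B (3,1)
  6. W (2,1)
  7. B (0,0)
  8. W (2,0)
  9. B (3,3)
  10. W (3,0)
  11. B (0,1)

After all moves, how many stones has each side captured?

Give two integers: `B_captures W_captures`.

Answer: 0 1

Derivation:
Move 1: B@(1,0) -> caps B=0 W=0
Move 2: W@(3,2) -> caps B=0 W=0
Move 3: B@(0,3) -> caps B=0 W=0
Move 4: W@(2,3) -> caps B=0 W=0
Move 5: B@(3,1) -> caps B=0 W=0
Move 6: W@(2,1) -> caps B=0 W=0
Move 7: B@(0,0) -> caps B=0 W=0
Move 8: W@(2,0) -> caps B=0 W=0
Move 9: B@(3,3) -> caps B=0 W=0
Move 10: W@(3,0) -> caps B=0 W=1
Move 11: B@(0,1) -> caps B=0 W=1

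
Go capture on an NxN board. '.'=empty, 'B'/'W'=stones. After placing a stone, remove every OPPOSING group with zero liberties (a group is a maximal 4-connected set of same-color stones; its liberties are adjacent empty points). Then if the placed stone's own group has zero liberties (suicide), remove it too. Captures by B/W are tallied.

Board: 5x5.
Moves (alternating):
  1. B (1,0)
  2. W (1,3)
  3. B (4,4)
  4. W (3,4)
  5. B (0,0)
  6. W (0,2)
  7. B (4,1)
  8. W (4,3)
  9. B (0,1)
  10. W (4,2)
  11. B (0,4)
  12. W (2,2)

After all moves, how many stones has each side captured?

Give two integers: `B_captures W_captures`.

Move 1: B@(1,0) -> caps B=0 W=0
Move 2: W@(1,3) -> caps B=0 W=0
Move 3: B@(4,4) -> caps B=0 W=0
Move 4: W@(3,4) -> caps B=0 W=0
Move 5: B@(0,0) -> caps B=0 W=0
Move 6: W@(0,2) -> caps B=0 W=0
Move 7: B@(4,1) -> caps B=0 W=0
Move 8: W@(4,3) -> caps B=0 W=1
Move 9: B@(0,1) -> caps B=0 W=1
Move 10: W@(4,2) -> caps B=0 W=1
Move 11: B@(0,4) -> caps B=0 W=1
Move 12: W@(2,2) -> caps B=0 W=1

Answer: 0 1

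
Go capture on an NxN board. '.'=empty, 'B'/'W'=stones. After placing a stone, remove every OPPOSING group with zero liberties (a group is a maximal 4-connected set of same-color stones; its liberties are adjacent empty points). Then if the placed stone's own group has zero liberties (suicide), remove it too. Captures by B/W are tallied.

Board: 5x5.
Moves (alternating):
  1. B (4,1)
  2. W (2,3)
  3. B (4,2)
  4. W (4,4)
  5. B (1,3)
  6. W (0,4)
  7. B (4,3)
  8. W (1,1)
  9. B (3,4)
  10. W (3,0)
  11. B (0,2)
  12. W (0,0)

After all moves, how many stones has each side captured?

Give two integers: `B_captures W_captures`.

Answer: 1 0

Derivation:
Move 1: B@(4,1) -> caps B=0 W=0
Move 2: W@(2,3) -> caps B=0 W=0
Move 3: B@(4,2) -> caps B=0 W=0
Move 4: W@(4,4) -> caps B=0 W=0
Move 5: B@(1,3) -> caps B=0 W=0
Move 6: W@(0,4) -> caps B=0 W=0
Move 7: B@(4,3) -> caps B=0 W=0
Move 8: W@(1,1) -> caps B=0 W=0
Move 9: B@(3,4) -> caps B=1 W=0
Move 10: W@(3,0) -> caps B=1 W=0
Move 11: B@(0,2) -> caps B=1 W=0
Move 12: W@(0,0) -> caps B=1 W=0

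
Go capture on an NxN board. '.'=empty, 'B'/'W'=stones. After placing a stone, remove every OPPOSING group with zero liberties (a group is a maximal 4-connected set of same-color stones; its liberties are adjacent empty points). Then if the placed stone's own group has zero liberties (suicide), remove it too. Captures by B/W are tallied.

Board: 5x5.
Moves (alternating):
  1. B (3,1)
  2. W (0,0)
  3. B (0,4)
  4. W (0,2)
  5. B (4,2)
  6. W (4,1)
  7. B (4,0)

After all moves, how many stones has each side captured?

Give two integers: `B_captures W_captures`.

Move 1: B@(3,1) -> caps B=0 W=0
Move 2: W@(0,0) -> caps B=0 W=0
Move 3: B@(0,4) -> caps B=0 W=0
Move 4: W@(0,2) -> caps B=0 W=0
Move 5: B@(4,2) -> caps B=0 W=0
Move 6: W@(4,1) -> caps B=0 W=0
Move 7: B@(4,0) -> caps B=1 W=0

Answer: 1 0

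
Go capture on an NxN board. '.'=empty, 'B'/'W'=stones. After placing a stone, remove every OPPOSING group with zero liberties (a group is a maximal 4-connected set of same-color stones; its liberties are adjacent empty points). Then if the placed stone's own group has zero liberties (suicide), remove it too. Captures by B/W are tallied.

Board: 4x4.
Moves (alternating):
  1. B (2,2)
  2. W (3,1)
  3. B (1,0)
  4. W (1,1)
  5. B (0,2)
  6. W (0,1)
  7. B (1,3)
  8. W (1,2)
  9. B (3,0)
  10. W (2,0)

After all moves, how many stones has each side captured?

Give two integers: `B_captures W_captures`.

Move 1: B@(2,2) -> caps B=0 W=0
Move 2: W@(3,1) -> caps B=0 W=0
Move 3: B@(1,0) -> caps B=0 W=0
Move 4: W@(1,1) -> caps B=0 W=0
Move 5: B@(0,2) -> caps B=0 W=0
Move 6: W@(0,1) -> caps B=0 W=0
Move 7: B@(1,3) -> caps B=0 W=0
Move 8: W@(1,2) -> caps B=0 W=0
Move 9: B@(3,0) -> caps B=0 W=0
Move 10: W@(2,0) -> caps B=0 W=1

Answer: 0 1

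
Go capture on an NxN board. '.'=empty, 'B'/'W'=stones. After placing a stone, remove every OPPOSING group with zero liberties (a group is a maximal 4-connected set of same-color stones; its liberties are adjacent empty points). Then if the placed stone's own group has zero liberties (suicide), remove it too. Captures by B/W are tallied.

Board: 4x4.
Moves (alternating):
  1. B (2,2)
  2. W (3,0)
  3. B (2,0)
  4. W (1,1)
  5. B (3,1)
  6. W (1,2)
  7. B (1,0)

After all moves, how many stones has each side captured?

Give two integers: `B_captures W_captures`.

Answer: 1 0

Derivation:
Move 1: B@(2,2) -> caps B=0 W=0
Move 2: W@(3,0) -> caps B=0 W=0
Move 3: B@(2,0) -> caps B=0 W=0
Move 4: W@(1,1) -> caps B=0 W=0
Move 5: B@(3,1) -> caps B=1 W=0
Move 6: W@(1,2) -> caps B=1 W=0
Move 7: B@(1,0) -> caps B=1 W=0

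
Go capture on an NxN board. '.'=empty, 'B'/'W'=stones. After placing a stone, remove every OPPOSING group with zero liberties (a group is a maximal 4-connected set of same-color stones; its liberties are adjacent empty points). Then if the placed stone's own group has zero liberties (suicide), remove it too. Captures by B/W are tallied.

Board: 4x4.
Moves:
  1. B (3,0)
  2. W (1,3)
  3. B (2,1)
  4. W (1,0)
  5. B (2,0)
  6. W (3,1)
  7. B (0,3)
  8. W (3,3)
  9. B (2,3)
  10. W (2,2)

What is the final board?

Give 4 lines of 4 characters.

Answer: ...B
W..W
BBW.
BW.W

Derivation:
Move 1: B@(3,0) -> caps B=0 W=0
Move 2: W@(1,3) -> caps B=0 W=0
Move 3: B@(2,1) -> caps B=0 W=0
Move 4: W@(1,0) -> caps B=0 W=0
Move 5: B@(2,0) -> caps B=0 W=0
Move 6: W@(3,1) -> caps B=0 W=0
Move 7: B@(0,3) -> caps B=0 W=0
Move 8: W@(3,3) -> caps B=0 W=0
Move 9: B@(2,3) -> caps B=0 W=0
Move 10: W@(2,2) -> caps B=0 W=1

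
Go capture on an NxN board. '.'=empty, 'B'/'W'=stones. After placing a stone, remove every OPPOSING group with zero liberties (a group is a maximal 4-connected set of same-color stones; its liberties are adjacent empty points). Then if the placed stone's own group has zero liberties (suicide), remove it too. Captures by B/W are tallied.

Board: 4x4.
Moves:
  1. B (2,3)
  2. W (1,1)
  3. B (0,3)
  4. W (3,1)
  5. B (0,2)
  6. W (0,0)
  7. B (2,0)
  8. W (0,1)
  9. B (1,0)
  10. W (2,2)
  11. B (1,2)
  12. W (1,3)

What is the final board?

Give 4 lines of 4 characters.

Answer: WW..
BW.W
B.WB
.W..

Derivation:
Move 1: B@(2,3) -> caps B=0 W=0
Move 2: W@(1,1) -> caps B=0 W=0
Move 3: B@(0,3) -> caps B=0 W=0
Move 4: W@(3,1) -> caps B=0 W=0
Move 5: B@(0,2) -> caps B=0 W=0
Move 6: W@(0,0) -> caps B=0 W=0
Move 7: B@(2,0) -> caps B=0 W=0
Move 8: W@(0,1) -> caps B=0 W=0
Move 9: B@(1,0) -> caps B=0 W=0
Move 10: W@(2,2) -> caps B=0 W=0
Move 11: B@(1,2) -> caps B=0 W=0
Move 12: W@(1,3) -> caps B=0 W=3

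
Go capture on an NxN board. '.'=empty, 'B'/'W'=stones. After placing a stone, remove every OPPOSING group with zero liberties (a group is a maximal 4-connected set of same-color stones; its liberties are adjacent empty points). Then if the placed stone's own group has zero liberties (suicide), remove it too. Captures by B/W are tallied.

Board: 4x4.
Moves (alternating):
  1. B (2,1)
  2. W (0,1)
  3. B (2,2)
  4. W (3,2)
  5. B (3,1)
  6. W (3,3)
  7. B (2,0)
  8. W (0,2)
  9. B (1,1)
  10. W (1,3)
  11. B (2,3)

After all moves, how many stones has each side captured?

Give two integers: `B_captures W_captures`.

Answer: 2 0

Derivation:
Move 1: B@(2,1) -> caps B=0 W=0
Move 2: W@(0,1) -> caps B=0 W=0
Move 3: B@(2,2) -> caps B=0 W=0
Move 4: W@(3,2) -> caps B=0 W=0
Move 5: B@(3,1) -> caps B=0 W=0
Move 6: W@(3,3) -> caps B=0 W=0
Move 7: B@(2,0) -> caps B=0 W=0
Move 8: W@(0,2) -> caps B=0 W=0
Move 9: B@(1,1) -> caps B=0 W=0
Move 10: W@(1,3) -> caps B=0 W=0
Move 11: B@(2,3) -> caps B=2 W=0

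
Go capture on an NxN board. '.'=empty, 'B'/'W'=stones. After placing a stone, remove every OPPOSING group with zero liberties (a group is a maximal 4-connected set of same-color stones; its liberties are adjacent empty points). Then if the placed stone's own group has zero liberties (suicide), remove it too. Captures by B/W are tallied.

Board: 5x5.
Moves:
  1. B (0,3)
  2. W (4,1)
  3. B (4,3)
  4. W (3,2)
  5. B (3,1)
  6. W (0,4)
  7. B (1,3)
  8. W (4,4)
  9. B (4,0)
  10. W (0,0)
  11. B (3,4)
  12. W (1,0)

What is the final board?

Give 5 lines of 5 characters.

Answer: W..BW
W..B.
.....
.BW.B
BW.B.

Derivation:
Move 1: B@(0,3) -> caps B=0 W=0
Move 2: W@(4,1) -> caps B=0 W=0
Move 3: B@(4,3) -> caps B=0 W=0
Move 4: W@(3,2) -> caps B=0 W=0
Move 5: B@(3,1) -> caps B=0 W=0
Move 6: W@(0,4) -> caps B=0 W=0
Move 7: B@(1,3) -> caps B=0 W=0
Move 8: W@(4,4) -> caps B=0 W=0
Move 9: B@(4,0) -> caps B=0 W=0
Move 10: W@(0,0) -> caps B=0 W=0
Move 11: B@(3,4) -> caps B=1 W=0
Move 12: W@(1,0) -> caps B=1 W=0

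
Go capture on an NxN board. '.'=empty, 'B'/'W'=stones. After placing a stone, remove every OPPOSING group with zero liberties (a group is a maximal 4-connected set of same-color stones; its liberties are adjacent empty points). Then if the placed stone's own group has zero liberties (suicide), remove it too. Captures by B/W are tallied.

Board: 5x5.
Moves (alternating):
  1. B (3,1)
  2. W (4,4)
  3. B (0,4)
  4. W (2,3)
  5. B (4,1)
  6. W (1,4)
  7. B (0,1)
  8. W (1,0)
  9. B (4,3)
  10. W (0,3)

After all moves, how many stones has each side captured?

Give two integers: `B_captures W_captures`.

Answer: 0 1

Derivation:
Move 1: B@(3,1) -> caps B=0 W=0
Move 2: W@(4,4) -> caps B=0 W=0
Move 3: B@(0,4) -> caps B=0 W=0
Move 4: W@(2,3) -> caps B=0 W=0
Move 5: B@(4,1) -> caps B=0 W=0
Move 6: W@(1,4) -> caps B=0 W=0
Move 7: B@(0,1) -> caps B=0 W=0
Move 8: W@(1,0) -> caps B=0 W=0
Move 9: B@(4,3) -> caps B=0 W=0
Move 10: W@(0,3) -> caps B=0 W=1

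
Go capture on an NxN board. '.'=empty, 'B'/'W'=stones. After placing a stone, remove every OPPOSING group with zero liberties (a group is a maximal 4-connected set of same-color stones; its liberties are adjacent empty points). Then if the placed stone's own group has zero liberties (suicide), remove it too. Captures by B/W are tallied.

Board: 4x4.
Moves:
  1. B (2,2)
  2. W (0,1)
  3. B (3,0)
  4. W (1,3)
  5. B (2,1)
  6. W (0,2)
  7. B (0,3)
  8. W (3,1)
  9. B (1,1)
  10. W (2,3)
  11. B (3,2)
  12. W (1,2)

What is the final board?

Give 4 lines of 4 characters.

Move 1: B@(2,2) -> caps B=0 W=0
Move 2: W@(0,1) -> caps B=0 W=0
Move 3: B@(3,0) -> caps B=0 W=0
Move 4: W@(1,3) -> caps B=0 W=0
Move 5: B@(2,1) -> caps B=0 W=0
Move 6: W@(0,2) -> caps B=0 W=0
Move 7: B@(0,3) -> caps B=0 W=0
Move 8: W@(3,1) -> caps B=0 W=0
Move 9: B@(1,1) -> caps B=0 W=0
Move 10: W@(2,3) -> caps B=0 W=0
Move 11: B@(3,2) -> caps B=1 W=0
Move 12: W@(1,2) -> caps B=1 W=0

Answer: .WW.
.BWW
.BBW
B.B.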